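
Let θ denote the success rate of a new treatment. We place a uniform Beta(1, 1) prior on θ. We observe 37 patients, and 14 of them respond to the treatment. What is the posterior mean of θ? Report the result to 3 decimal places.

The binomial likelihood is conjugate to the Beta prior: with 14 successes and 23 failures, the posterior is Beta(1+14, 1+23) = Beta(15, 24).
Posterior mean = α/(α+β) = 15/39 = 0.385.

Posterior mean ≈ 0.385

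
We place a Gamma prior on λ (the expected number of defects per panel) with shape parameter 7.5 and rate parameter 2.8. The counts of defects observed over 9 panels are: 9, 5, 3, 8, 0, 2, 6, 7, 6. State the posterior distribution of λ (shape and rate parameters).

Posterior: Gamma(shape=53.5, rate=11.8)

The Poisson likelihood adds the total count to the shape and the number of exposure periods to the rate. Here ∑xᵢ = 46 and n = 9, so shape 7.5→53.5 and rate 2.8→11.8.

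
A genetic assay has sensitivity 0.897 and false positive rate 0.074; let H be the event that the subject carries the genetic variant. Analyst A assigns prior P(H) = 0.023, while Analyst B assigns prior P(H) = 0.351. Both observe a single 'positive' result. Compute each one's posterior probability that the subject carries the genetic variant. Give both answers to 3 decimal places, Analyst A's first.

P('+'|H) = 0.897, P('+'|¬H) = 0.074.
Analyst A: numerator 0.897·0.023 = 0.020631; evidence = 0.020631+0.074·0.977 = 0.092929; posterior = 0.222.
Analyst B: numerator 0.897·0.351 = 0.31485; evidence = 0.31485+0.074·0.649 = 0.36287; posterior = 0.868.

Analyst A: 0.222; Analyst B: 0.868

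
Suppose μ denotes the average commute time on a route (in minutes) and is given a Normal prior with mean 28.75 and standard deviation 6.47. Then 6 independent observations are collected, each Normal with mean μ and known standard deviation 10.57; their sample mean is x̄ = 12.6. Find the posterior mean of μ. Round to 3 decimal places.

Posterior mean ≈ 17.572

With known σ, the Normal prior is conjugate. Weight on the data is w = (n/σ²)/(n/σ² + 1/τ₀²) = 0.0537033/(0.0537033+0.0238886) = 0.69212.
Posterior mean = w·x̄ + (1−w)·μ₀ = 0.69212·12.6 + 0.30788·28.75 = 17.572.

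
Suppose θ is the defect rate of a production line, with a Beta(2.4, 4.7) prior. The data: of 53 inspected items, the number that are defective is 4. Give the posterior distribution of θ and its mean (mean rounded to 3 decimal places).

Posterior: Beta(6.4, 53.7); mean ≈ 0.106

The binomial likelihood is conjugate to the Beta prior: with 4 successes and 49 failures, the posterior is Beta(2.4+4, 4.7+49) = Beta(6.4, 53.7).
Posterior mean = α/(α+β) = 6.4/60.1 = 0.106.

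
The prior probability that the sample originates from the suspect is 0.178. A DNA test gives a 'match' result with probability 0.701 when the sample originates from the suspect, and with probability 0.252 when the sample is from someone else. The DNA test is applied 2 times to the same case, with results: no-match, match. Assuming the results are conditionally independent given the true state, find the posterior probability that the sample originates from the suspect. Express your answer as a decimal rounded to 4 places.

Let H be the event that the sample originates from the suspect; start with P(H) = 0.178. P('match'|H) = 0.701, P('match'|¬H) = 0.252.
Update on result 1 ('no-match'): P(H) ← 0.299·0.1780 / (0.299·0.1780 + 0.748·0.8220) = 0.053222/0.66808 = 0.0797.
Update on result 2 ('match'): P(H) ← 0.701·0.0797 / (0.701·0.0797 + 0.252·0.9203) = 0.055845/0.28777 = 0.1941.

Posterior P(H) ≈ 0.1941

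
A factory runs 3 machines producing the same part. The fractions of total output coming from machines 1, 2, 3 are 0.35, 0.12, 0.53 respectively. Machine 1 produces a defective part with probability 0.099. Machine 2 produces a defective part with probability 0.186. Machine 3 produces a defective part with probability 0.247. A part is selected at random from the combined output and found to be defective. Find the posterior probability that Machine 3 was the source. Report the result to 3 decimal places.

Posterior probability ≈ 0.697

Tabulate prior·likelihood by source: [1] prior 0.35, lik 0.099, product 0.03465; [2] prior 0.12, lik 0.186, product 0.02232; [3] prior 0.53, lik 0.247, product 0.1309.
Normalizing constant = 0.18788; the posterior for Machine 3 is its product over the sum, 0.1309/0.18788 = 0.697.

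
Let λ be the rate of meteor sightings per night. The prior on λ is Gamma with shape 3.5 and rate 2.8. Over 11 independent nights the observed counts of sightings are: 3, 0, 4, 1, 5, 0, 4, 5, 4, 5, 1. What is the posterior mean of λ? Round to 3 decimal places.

Posterior mean ≈ 2.572

The Poisson likelihood adds the total count to the shape and the number of exposure periods to the rate. Here ∑xᵢ = 32 and n = 11, so shape 3.5→35.5 and rate 2.8→13.8.
E[λ | data] = 35.5/13.8 = 2.572.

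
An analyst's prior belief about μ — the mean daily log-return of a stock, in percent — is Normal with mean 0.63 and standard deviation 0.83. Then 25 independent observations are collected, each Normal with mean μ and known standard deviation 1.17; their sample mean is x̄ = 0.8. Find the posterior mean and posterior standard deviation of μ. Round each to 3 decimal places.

Posterior mean ≈ 0.787; posterior SD ≈ 0.225

With known σ, the Normal prior is conjugate. Weight on the data is w = (n/σ²)/(n/σ² + 1/τ₀²) = 18.2628/(18.2628+1.45159) = 0.92637.
Posterior mean = w·x̄ + (1−w)·μ₀ = 0.92637·0.8 + 0.073631·0.63 = 0.787. Posterior variance = 1/(18.2628+1.45159) = 0.0507243, so SD = 0.225.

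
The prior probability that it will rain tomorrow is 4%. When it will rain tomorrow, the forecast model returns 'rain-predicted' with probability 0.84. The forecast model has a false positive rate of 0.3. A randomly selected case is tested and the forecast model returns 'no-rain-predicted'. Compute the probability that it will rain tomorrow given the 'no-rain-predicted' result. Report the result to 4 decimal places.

Let H be the event that it will rain tomorrow. P(H) = 0.04, so P(¬H) = 0.96. With E the 'no-rain-predicted' result, P(E|H) = 0.16 and P(E|¬H) = 0.7.
P(E) = 0.16·0.04 + 0.7·0.96 = 0.0064000 + 0.67200 = 0.67840.
By Bayes' theorem, P(H|E) = 0.0064000 / 0.67840 = 0.0094.

P(H | E) ≈ 0.0094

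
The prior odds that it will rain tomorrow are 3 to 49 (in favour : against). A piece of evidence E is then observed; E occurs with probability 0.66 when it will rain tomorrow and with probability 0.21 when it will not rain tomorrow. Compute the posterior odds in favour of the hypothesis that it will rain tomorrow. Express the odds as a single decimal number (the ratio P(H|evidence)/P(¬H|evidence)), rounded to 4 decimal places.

Prior odds = 3/49 = 0.061224.
Likelihood ratio for E = 0.66/0.21 = 3.1429.
Posterior odds = prior odds × LR = 0.19242.

Posterior odds ≈ 0.1924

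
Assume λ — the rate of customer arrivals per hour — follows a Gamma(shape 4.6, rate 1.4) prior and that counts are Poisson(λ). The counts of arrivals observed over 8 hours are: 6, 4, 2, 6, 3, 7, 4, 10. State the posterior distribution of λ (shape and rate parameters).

Posterior: Gamma(shape=46.6, rate=9.4)

Total count ∑xᵢ = 42 over n = 8 hours.
Gamma is conjugate to the Poisson likelihood: posterior is Gamma(shape = 4.6+42 = 46.6, rate = 1.4+8 = 9.4).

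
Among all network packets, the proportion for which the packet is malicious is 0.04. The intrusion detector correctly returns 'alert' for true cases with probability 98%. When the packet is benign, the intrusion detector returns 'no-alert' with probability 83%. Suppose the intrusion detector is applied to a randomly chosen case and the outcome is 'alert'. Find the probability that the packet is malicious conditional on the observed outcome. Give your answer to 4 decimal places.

Write H for 'the packet is malicious'. Prior odds H:¬H = 0.04/0.96 = 0.041667. For the 'alert' outcome, the likelihood ratio is 0.98/0.17 = 5.7647.
Posterior odds = 0.041667 × 5.7647 = 0.24020, so P(H|E) = 0.24020/(1+0.24020) = 0.1937.

P(H | E) ≈ 0.1937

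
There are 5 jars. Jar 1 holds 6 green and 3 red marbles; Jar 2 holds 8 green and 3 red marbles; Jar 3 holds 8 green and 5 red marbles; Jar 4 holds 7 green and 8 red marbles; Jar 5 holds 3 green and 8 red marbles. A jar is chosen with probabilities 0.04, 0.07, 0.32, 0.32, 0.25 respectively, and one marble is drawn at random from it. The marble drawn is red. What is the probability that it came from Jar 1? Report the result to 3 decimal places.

Posterior probability ≈ 0.026

Tabulate prior·likelihood by source: [1] prior 0.04, lik 0.3333, product 0.01333; [2] prior 0.07, lik 0.2727, product 0.01909; [3] prior 0.32, lik 0.3846, product 0.1231; [4] prior 0.32, lik 0.5333, product 0.1707; [5] prior 0.25, lik 0.7273, product 0.1818.
Normalizing constant = 0.50799; the posterior for Jar 1 is its product over the sum, 0.01333/0.50799 = 0.026.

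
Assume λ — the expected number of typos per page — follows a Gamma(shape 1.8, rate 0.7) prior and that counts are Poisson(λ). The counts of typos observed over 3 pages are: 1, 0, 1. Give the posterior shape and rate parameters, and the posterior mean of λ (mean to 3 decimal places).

Posterior: Gamma(shape=3.8, rate=3.7); mean ≈ 1.027

Total count ∑xᵢ = 2 over n = 3 pages.
Gamma is conjugate to the Poisson likelihood: posterior is Gamma(shape = 1.8+2 = 3.8, rate = 0.7+3 = 3.7).
Posterior mean = shape/rate = 3.8/3.7 = 1.027.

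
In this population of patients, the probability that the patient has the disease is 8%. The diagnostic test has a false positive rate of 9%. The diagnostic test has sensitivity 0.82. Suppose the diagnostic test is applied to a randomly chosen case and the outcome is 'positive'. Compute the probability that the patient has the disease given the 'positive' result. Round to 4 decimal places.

Write H for 'the patient has the disease'. Prior odds H:¬H = 0.08/0.92 = 0.086957. For the 'positive' outcome, the likelihood ratio is 0.82/0.09 = 9.1111.
Posterior odds = 0.086957 × 9.1111 = 0.79227, so P(H|E) = 0.79227/(1+0.79227) = 0.4420.

P(H | E) ≈ 0.4420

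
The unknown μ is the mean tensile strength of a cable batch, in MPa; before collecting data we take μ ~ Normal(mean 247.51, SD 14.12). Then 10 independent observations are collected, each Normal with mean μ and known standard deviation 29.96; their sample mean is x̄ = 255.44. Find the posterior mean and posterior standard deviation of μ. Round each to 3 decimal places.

With known σ, the Normal prior is conjugate. Weight on the data is w = (n/σ²)/(n/σ² + 1/τ₀²) = 0.0111408/(0.0111408+0.00501569) = 0.68956.
Posterior mean = w·x̄ + (1−w)·μ₀ = 0.68956·255.44 + 0.31044·247.51 = 252.978. Posterior variance = 1/(0.0111408+0.00501569) = 61.8946, so SD = 7.867.

Posterior mean ≈ 252.978; posterior SD ≈ 7.867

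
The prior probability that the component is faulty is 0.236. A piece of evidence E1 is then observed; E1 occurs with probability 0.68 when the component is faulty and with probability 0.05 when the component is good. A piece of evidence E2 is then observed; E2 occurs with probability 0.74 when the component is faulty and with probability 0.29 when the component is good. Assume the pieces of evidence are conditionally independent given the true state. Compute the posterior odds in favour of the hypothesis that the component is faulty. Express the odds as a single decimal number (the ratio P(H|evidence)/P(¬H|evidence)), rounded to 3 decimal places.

Posterior odds ≈ 10.720

Prior odds = 0.236/(1−0.236) = 0.30890. In log-odds, ln(0.30890) = -1.1747.
Add log likelihood ratios: ln(13.600) + ln(2.5517) = 3.5468.
Posterior log-odds = 2.3721, so posterior odds = exp(2.3721) = 10.720.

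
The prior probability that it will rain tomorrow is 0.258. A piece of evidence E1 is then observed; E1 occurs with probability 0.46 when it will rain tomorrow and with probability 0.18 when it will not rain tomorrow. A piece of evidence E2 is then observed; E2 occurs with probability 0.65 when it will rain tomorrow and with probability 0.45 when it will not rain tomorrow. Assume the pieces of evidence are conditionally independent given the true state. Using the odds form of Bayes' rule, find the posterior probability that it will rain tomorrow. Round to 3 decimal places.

Posterior probability ≈ 0.562

Prior odds = 0.258/(1−0.258) = 0.34771. In log-odds, ln(0.34771) = -1.0564.
Add log likelihood ratios: ln(2.5556) + ln(1.4444) = 1.3060.
Posterior log-odds = 0.24960, so posterior odds = exp(0.24960) = 1.2835. Converting, P(H|E) = 1.2835/2.2835 = 0.562.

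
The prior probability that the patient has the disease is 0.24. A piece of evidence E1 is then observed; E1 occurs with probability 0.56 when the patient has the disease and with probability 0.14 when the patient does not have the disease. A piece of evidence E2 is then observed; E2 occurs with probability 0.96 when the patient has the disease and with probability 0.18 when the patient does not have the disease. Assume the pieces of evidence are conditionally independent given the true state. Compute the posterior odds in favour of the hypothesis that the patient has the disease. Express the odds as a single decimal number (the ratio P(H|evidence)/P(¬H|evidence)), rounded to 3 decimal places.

Posterior odds ≈ 6.737

Prior odds = 0.24/(1−0.24) = 0.31579. In log-odds, ln(0.31579) = -1.1527.
Add log likelihood ratios: ln(4.0000) + ln(5.3333) = 3.0603.
Posterior log-odds = 1.9076, so posterior odds = exp(1.9076) = 6.7368.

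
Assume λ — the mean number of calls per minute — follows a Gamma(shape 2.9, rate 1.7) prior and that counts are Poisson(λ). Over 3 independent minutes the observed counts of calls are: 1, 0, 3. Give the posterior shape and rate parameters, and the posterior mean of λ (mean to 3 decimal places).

Posterior: Gamma(shape=6.9, rate=4.7); mean ≈ 1.468

The Poisson likelihood adds the total count to the shape and the number of exposure periods to the rate. Here ∑xᵢ = 4 and n = 3, so shape 2.9→6.9 and rate 1.7→4.7.
Posterior mean = shape/rate = 6.9/4.7 = 1.468.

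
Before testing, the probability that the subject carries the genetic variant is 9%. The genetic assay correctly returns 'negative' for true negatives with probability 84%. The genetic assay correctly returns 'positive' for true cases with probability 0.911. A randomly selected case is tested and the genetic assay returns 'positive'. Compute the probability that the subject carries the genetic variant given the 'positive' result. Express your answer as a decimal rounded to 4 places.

P(H | E) ≈ 0.3603

Write H for 'the subject carries the genetic variant'. Prior odds H:¬H = 0.09/0.91 = 0.098901. For the 'positive' outcome, the likelihood ratio is 0.911/0.16 = 5.6937.
Posterior odds = 0.098901 × 5.6937 = 0.56312, so P(H|E) = 0.56312/(1+0.56312) = 0.3603.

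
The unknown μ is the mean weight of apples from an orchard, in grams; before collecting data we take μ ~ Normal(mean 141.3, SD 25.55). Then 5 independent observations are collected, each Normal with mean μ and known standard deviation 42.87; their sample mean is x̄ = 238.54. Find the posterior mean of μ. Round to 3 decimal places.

With known σ, the Normal prior is conjugate. Weight on the data is w = (n/σ²)/(n/σ² + 1/τ₀²) = 0.00272059/(0.00272059+0.00153186) = 0.63977.
Posterior mean = w·x̄ + (1−w)·μ₀ = 0.63977·238.54 + 0.36023·141.3 = 203.511.

Posterior mean ≈ 203.511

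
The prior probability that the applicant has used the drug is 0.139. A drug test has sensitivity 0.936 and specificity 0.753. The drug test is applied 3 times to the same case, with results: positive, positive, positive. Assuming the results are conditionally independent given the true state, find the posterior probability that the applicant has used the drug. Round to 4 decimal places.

Posterior P(H) ≈ 0.8978

With H the event that the applicant has used the drug, the joint likelihood of the observed sequence is P(data|H) = 0.936·0.936·0.936 = 0.82003 and P(data|¬H) = 0.247·0.247·0.247 = 0.015069.
Bayes: P(H|data) = 0.139·0.82003 / (0.139·0.82003 + 0.861·0.015069) = 0.11398/0.12696 = 0.8978.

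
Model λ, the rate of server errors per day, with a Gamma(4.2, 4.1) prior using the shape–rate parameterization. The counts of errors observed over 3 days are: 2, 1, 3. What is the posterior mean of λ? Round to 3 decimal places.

Total count ∑xᵢ = 6 over n = 3 days.
Gamma is conjugate to the Poisson likelihood: posterior is Gamma(shape = 4.2+6 = 10.2, rate = 4.1+3 = 7.1).
E[λ | data] = 10.2/7.1 = 1.437.

Posterior mean ≈ 1.437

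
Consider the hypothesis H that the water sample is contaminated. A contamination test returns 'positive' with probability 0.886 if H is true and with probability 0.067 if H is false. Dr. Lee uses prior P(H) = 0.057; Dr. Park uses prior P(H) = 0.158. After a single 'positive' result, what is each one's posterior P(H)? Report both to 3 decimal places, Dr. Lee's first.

Dr. Lee: 0.444; Dr. Park: 0.713

The likelihood ratio for a 'positive' result is 0.886/0.067 = 13.224.
Dr. Lee: prior odds 0.057/0.943 = 0.060445; posterior odds 0.79932; posterior probability 0.444.
Dr. Park: prior odds 0.158/0.842 = 0.18765; posterior odds 2.4814; posterior probability 0.713.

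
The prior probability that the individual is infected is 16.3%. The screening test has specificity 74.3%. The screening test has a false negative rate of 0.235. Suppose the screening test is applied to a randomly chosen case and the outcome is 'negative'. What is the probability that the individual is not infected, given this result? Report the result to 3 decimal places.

P(¬H | E) ≈ 0.942

Let H be the event that the individual is infected. P(H) = 0.163, so P(¬H) = 0.837. With E the 'negative' result, P(E|H) = 0.235 and P(E|¬H) = 0.743.
P(E) = 0.235·0.163 + 0.743·0.837 = 0.038305 + 0.62189 = 0.66020.
By Bayes' theorem, P(H|E) = 0.038305 / 0.66020 = 0.058. Hence P(¬H|E) = 1 − 0.058 = 0.942.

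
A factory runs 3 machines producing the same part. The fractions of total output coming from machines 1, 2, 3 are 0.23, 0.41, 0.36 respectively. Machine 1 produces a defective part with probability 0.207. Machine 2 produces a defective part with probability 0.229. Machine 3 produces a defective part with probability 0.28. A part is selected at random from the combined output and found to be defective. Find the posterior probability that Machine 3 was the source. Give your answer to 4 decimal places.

Tabulate prior·likelihood by source: [1] prior 0.23, lik 0.207, product 0.04761; [2] prior 0.41, lik 0.229, product 0.09389; [3] prior 0.36, lik 0.28, product 0.1008.
Normalizing constant = 0.24230; the posterior for Machine 3 is its product over the sum, 0.1008/0.24230 = 0.4160.

Posterior probability ≈ 0.4160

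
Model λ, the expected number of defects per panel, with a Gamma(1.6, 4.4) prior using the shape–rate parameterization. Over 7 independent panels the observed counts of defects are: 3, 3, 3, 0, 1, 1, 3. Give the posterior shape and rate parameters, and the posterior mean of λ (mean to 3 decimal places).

Posterior: Gamma(shape=15.6, rate=11.4); mean ≈ 1.368

The Poisson likelihood adds the total count to the shape and the number of exposure periods to the rate. Here ∑xᵢ = 14 and n = 7, so shape 1.6→15.6 and rate 4.4→11.4.
E[λ | data] = 15.6/11.4 = 1.368.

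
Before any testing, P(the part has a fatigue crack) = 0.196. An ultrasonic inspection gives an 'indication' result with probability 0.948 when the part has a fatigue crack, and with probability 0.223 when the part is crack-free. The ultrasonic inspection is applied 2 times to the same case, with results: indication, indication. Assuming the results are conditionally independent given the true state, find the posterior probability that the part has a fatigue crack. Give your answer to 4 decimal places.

With H the event that the part has a fatigue crack, the joint likelihood of the observed sequence is P(data|H) = 0.948·0.948 = 0.89870 and P(data|¬H) = 0.223·0.223 = 0.049729.
Bayes: P(H|data) = 0.196·0.89870 / (0.196·0.89870 + 0.804·0.049729) = 0.17615/0.21613 = 0.8150.

Posterior P(H) ≈ 0.8150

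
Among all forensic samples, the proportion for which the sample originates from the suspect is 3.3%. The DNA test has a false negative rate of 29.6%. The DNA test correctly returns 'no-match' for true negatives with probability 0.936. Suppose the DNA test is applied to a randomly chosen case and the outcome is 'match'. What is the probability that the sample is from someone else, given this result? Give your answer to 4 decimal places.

Let H be the event that the sample originates from the suspect. P(H) = 0.033, so P(¬H) = 0.967. With E the 'match' result, P(E|H) = 0.704 and P(E|¬H) = 0.064.
P(E) = 0.704·0.033 + 0.064·0.967 = 0.023232 + 0.061888 = 0.085120.
By Bayes' theorem, P(H|E) = 0.023232 / 0.085120 = 0.2729. Hence P(¬H|E) = 1 − 0.2729 = 0.7271.

P(¬H | E) ≈ 0.7271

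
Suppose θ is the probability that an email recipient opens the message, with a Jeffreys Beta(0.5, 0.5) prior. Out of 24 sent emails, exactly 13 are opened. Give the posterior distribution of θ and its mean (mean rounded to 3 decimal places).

Posterior: Beta(13.5, 11.5); mean ≈ 0.540

The binomial likelihood is conjugate to the Beta prior: with 13 successes and 11 failures, the posterior is Beta(0.5+13, 0.5+11) = Beta(13.5, 11.5).
E[θ | data] = 13.5/(13.5+11.5) = 0.540.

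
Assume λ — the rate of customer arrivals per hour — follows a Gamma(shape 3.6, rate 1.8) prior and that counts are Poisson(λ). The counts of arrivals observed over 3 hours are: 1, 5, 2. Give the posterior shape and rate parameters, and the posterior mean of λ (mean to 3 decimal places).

Posterior: Gamma(shape=11.6, rate=4.8); mean ≈ 2.417

The Poisson likelihood adds the total count to the shape and the number of exposure periods to the rate. Here ∑xᵢ = 8 and n = 3, so shape 3.6→11.6 and rate 1.8→4.8.
E[λ | data] = 11.6/4.8 = 2.417.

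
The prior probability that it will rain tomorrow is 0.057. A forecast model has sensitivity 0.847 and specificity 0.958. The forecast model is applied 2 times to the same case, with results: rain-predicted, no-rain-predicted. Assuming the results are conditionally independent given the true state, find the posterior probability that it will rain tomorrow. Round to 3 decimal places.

With H the event that it will rain tomorrow, the joint likelihood of the observed sequence is P(data|H) = 0.847·0.153 = 0.12959 and P(data|¬H) = 0.042·0.958 = 0.040236.
Bayes: P(H|data) = 0.057·0.12959 / (0.057·0.12959 + 0.943·0.040236) = 0.0073867/0.045329 = 0.1630.

Posterior P(H) ≈ 0.163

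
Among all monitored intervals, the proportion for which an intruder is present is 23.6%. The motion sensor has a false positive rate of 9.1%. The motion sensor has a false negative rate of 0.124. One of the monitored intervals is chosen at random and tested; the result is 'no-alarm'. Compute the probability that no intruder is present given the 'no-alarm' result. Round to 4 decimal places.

Let H be the event that an intruder is present. P(H) = 0.236, so P(¬H) = 0.764. With E the 'no-alarm' result, P(E|H) = 0.124 and P(E|¬H) = 0.909.
P(E) = 0.124·0.236 + 0.909·0.764 = 0.029264 + 0.69448 = 0.72374.
By Bayes' theorem, P(H|E) = 0.029264 / 0.72374 = 0.0404. Hence P(¬H|E) = 1 − 0.0404 = 0.9596.

P(¬H | E) ≈ 0.9596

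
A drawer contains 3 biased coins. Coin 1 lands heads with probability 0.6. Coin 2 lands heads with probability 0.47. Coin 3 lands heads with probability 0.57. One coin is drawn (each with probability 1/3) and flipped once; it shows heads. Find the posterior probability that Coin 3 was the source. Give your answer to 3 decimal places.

P(heads|C1) = 0.6; P(heads|C2) = 0.47; P(heads|C3) = 0.57.
Prior × likelihood for each source: 0.333333·0.6=0.2000, 0.333333·0.47=0.1567, 0.333333·0.57=0.1900. Summing gives P(heads) = 0.54667.
P(Coin 3 | heads) = 0.1900 / 0.54667 = 0.348.

Posterior probability ≈ 0.348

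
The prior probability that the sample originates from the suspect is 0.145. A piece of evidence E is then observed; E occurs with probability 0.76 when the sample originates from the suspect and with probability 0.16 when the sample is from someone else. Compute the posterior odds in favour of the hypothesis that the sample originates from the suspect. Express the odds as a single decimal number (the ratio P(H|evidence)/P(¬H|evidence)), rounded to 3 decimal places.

Prior odds = 0.145/(1−0.145) = 0.16959. In log-odds, ln(0.16959) = -1.7744.
Add log likelihood ratio: ln(4.7500) = 1.5581.
Posterior log-odds = -0.21622, so posterior odds = exp(-0.21622) = 0.80556.

Posterior odds ≈ 0.806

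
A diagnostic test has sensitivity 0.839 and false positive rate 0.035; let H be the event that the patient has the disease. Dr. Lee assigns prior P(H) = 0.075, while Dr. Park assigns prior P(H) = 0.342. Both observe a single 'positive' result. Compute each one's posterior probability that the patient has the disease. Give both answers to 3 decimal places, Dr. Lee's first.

The likelihood ratio for a 'positive' result is 0.839/0.035 = 23.971.
Dr. Lee: prior odds 0.075/0.925 = 0.081081; posterior odds 1.9436; posterior probability 0.660.
Dr. Park: prior odds 0.342/0.658 = 0.51976; posterior odds 12.459; posterior probability 0.926.

Dr. Lee: 0.660; Dr. Park: 0.926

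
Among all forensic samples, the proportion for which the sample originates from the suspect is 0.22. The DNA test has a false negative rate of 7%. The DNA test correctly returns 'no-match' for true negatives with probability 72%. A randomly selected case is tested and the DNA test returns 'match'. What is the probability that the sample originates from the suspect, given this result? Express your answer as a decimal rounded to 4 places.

Write H for 'the sample originates from the suspect'. Prior odds H:¬H = 0.22/0.78 = 0.28205. For the 'match' outcome, the likelihood ratio is 0.93/0.28 = 3.3214.
Posterior odds = 0.28205 × 3.3214 = 0.93681, so P(H|E) = 0.93681/(1+0.93681) = 0.4837.

P(H | E) ≈ 0.4837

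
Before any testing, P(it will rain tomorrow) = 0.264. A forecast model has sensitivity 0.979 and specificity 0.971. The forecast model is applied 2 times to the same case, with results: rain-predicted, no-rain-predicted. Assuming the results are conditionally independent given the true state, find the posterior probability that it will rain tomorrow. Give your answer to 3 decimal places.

Let H be the event that it will rain tomorrow; start with P(H) = 0.264. P('rain-predicted'|H) = 0.979, P('rain-predicted'|¬H) = 0.029.
Update on result 1 ('rain-predicted'): P(H) ← 0.979·0.2640 / (0.979·0.2640 + 0.029·0.7360) = 0.25846/0.27980 = 0.9237.
Update on result 2 ('no-rain-predicted'): P(H) ← 0.021·0.9237 / (0.021·0.9237 + 0.971·0.0763) = 0.019398/0.093469 = 0.2075.

Posterior P(H) ≈ 0.208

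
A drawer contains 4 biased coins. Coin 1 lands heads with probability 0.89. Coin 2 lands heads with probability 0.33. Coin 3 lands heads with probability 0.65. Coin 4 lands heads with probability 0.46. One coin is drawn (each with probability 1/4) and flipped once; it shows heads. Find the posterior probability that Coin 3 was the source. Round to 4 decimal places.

P(heads|C1) = 0.89; P(heads|C2) = 0.33; P(heads|C3) = 0.65; P(heads|C4) = 0.46.
Prior × likelihood for each source: 0.25·0.89=0.2225, 0.25·0.33=0.08250, 0.25·0.65=0.1625, 0.25·0.46=0.1150. Summing gives P(heads) = 0.58250.
P(Coin 3 | heads) = 0.1625 / 0.58250 = 0.2790.

Posterior probability ≈ 0.2790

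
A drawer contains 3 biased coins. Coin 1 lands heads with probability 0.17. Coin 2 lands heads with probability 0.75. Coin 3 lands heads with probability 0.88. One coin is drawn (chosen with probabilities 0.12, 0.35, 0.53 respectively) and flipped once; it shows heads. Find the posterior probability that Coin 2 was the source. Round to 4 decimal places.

Tabulate prior·likelihood by source: [1] prior 0.12, lik 0.17, product 0.02040; [2] prior 0.35, lik 0.75, product 0.2625; [3] prior 0.53, lik 0.88, product 0.4664.
Normalizing constant = 0.74930; the posterior for Coin 2 is its product over the sum, 0.2625/0.74930 = 0.3503.

Posterior probability ≈ 0.3503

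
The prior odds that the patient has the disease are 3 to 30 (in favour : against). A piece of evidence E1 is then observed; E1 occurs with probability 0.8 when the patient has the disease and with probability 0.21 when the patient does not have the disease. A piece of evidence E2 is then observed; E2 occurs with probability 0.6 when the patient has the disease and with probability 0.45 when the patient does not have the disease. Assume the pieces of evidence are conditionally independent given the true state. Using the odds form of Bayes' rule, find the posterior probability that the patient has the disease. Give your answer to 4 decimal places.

Posterior probability ≈ 0.3368

Prior odds = 3/30 = 0.10000. In log-odds, ln(0.10000) = -2.3026.
Add log likelihood ratios: ln(3.8095) + ln(1.3333) = 1.6252.
Posterior log-odds = -0.67740, so posterior odds = exp(-0.67740) = 0.50794. Converting, P(H|E) = 0.50794/1.5079 = 0.3368.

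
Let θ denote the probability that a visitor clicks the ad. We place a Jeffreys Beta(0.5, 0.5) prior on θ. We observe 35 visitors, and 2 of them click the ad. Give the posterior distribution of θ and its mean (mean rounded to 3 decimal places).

Posterior: Beta(2.5, 33.5); mean ≈ 0.069

Observing 2 successes and 33 failures updates Beta(0.5, 0.5) by adding the success and failure counts to the two shape parameters: α = 0.5+2 = 2.5, β = 0.5+33 = 33.5.
Posterior mean = α/(α+β) = 2.5/36 = 0.069.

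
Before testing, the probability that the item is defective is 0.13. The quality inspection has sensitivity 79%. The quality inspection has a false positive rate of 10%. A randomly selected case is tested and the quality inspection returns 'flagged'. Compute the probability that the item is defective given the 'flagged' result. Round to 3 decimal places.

P(H | E) ≈ 0.541

Write H for 'the item is defective'. Prior odds H:¬H = 0.13/0.87 = 0.14943. For the 'flagged' outcome, the likelihood ratio is 0.79/0.1 = 7.9000.
Posterior odds = 0.14943 × 7.9000 = 1.1805, so P(H|E) = 1.1805/(1+1.1805) = 0.541.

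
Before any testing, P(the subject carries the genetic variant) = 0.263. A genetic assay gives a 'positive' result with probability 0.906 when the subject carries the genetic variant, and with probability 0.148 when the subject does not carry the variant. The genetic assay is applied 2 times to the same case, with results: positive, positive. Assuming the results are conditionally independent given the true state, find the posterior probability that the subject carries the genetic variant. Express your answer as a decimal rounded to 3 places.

Posterior P(H) ≈ 0.930

With H the event that the subject carries the genetic variant, the joint likelihood of the observed sequence is P(data|H) = 0.906·0.906 = 0.82084 and P(data|¬H) = 0.148·0.148 = 0.021904.
Bayes: P(H|data) = 0.263·0.82084 / (0.263·0.82084 + 0.737·0.021904) = 0.21588/0.23202 = 0.9304.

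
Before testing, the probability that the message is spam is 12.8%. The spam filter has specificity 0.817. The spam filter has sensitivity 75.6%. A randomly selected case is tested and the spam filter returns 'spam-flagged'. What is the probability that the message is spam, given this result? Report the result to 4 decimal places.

Write H for 'the message is spam'. Prior odds H:¬H = 0.128/0.872 = 0.14679. For the 'spam-flagged' outcome, the likelihood ratio is 0.756/0.183 = 4.1311.
Posterior odds = 0.14679 × 4.1311 = 0.60641, so P(H|E) = 0.60641/(1+0.60641) = 0.3775.

P(H | E) ≈ 0.3775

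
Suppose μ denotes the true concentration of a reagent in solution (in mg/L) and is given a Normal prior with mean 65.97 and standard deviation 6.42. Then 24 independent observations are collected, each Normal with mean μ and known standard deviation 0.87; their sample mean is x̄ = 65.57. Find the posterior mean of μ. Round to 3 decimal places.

Posterior mean ≈ 65.570

Prior precision 1/τ₀² = 1/6.42² = 0.0242622; data precision n/σ² = 24/0.87² = 31.7083.
Posterior precision = 0.0242622 + 31.7083 = 31.7325.
Posterior mean = (0.0242622·65.97 + 31.7083·65.57) / 31.7325 = 65.570.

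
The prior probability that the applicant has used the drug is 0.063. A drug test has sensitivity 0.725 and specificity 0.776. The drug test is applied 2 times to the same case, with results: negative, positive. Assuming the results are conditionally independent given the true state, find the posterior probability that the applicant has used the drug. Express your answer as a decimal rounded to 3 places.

Posterior P(H) ≈ 0.072

Let H be the event that the applicant has used the drug; start with P(H) = 0.063. P('positive'|H) = 0.725, P('positive'|¬H) = 0.224.
Update on result 1 ('negative'): P(H) ← 0.275·0.0630 / (0.275·0.0630 + 0.776·0.9370) = 0.017325/0.74444 = 0.0233.
Update on result 2 ('positive'): P(H) ← 0.725·0.0233 / (0.725·0.0233 + 0.224·0.9767) = 0.016873/0.23566 = 0.0716.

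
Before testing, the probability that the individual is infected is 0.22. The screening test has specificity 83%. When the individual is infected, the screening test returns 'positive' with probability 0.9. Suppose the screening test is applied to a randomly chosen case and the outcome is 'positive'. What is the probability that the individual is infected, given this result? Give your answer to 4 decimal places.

P(H | E) ≈ 0.5989

Let H be the event that the individual is infected. P(H) = 0.22, so P(¬H) = 0.78. With E the 'positive' result, P(E|H) = 0.9 and P(E|¬H) = 0.17.
P(E) = 0.9·0.22 + 0.17·0.78 = 0.19800 + 0.13260 = 0.33060.
By Bayes' theorem, P(H|E) = 0.19800 / 0.33060 = 0.5989.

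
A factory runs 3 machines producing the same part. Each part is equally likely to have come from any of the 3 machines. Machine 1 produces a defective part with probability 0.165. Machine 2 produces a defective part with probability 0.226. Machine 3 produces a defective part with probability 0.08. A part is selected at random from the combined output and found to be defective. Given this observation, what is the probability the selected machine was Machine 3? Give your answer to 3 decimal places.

Posterior probability ≈ 0.170

Tabulate prior·likelihood by source: [1] prior 0.333333, lik 0.165, product 0.05500; [2] prior 0.333333, lik 0.226, product 0.07533; [3] prior 0.333333, lik 0.08, product 0.02667.
Normalizing constant = 0.15700; the posterior for Machine 3 is its product over the sum, 0.02667/0.15700 = 0.170.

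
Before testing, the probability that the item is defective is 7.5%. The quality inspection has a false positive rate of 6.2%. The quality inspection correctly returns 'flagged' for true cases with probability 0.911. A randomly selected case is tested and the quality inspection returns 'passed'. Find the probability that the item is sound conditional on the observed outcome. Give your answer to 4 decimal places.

Write H for 'the item is defective'. Prior odds H:¬H = 0.075/0.925 = 0.081081. For the 'passed' outcome, the likelihood ratio is 0.089/0.938 = 0.094883.
Posterior odds = 0.081081 × 0.094883 = 0.0076932, so P(H|E) = 0.0076932/(1+0.0076932) = 0.0076. Then P(¬H|E) = 1 − 0.0076 = 0.9924.

P(¬H | E) ≈ 0.9924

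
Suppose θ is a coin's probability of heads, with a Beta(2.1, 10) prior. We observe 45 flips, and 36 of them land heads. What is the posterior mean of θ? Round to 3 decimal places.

Observing 36 successes and 9 failures updates Beta(2.1, 10) by adding the success and failure counts to the two shape parameters: α = 2.1+36 = 38.1, β = 10+9 = 19.
E[θ | data] = 38.1/(38.1+19) = 0.667.

Posterior mean ≈ 0.667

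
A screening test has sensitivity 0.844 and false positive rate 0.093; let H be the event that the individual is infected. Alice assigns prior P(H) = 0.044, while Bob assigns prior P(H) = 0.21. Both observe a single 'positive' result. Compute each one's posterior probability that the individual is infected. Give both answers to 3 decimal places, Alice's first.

The likelihood ratio for a 'positive' result is 0.844/0.093 = 9.0753.
Alice: prior odds 0.044/0.956 = 0.046025; posterior odds 0.41769; posterior probability 0.295.
Bob: prior odds 0.21/0.79 = 0.26582; posterior odds 2.4124; posterior probability 0.707.

Alice: 0.295; Bob: 0.707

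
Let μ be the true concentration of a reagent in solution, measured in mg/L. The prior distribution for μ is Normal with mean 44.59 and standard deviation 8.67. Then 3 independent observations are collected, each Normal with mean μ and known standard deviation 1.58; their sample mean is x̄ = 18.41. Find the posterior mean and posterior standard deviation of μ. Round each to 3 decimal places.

Posterior mean ≈ 18.697; posterior SD ≈ 0.907

Prior precision 1/τ₀² = 1/8.67² = 0.0133034; data precision n/σ² = 3/1.58² = 1.20173.
Posterior precision = 0.0133034 + 1.20173 = 1.21503, giving posterior SD = 1/√1.21503 = 0.907.
Posterior mean = (0.0133034·44.59 + 1.20173·18.41) / 1.21503 = 18.697.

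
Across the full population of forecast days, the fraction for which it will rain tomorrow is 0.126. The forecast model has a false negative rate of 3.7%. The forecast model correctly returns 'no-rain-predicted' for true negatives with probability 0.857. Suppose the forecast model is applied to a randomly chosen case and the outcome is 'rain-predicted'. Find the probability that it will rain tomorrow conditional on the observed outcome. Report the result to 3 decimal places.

P(H | E) ≈ 0.493

Write H for 'it will rain tomorrow'. Prior odds H:¬H = 0.126/0.874 = 0.14416. For the 'rain-predicted' outcome, the likelihood ratio is 0.963/0.143 = 6.7343.
Posterior odds = 0.14416 × 6.7343 = 0.97084, so P(H|E) = 0.97084/(1+0.97084) = 0.493.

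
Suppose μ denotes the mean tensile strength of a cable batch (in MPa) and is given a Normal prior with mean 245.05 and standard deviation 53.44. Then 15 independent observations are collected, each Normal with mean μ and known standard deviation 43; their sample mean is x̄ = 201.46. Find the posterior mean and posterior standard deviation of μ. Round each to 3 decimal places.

Posterior mean ≈ 203.264; posterior SD ≈ 10.870

With known σ, the Normal prior is conjugate. Weight on the data is w = (n/σ²)/(n/σ² + 1/τ₀²) = 0.00811249/(0.00811249+0.00035016) = 0.95862.
Posterior mean = w·x̄ + (1−w)·μ₀ = 0.95862·201.46 + 0.041377·245.05 = 203.264. Posterior variance = 1/(0.00811249+0.00035016) = 118.166, so SD = 10.870.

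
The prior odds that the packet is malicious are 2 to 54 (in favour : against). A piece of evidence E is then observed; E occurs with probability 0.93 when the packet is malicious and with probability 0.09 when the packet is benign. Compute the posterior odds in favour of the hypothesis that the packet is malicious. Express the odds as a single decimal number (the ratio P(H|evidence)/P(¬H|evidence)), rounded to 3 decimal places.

Prior odds = 2/54 = 0.037037.
Likelihood ratio for E = 0.93/0.09 = 10.333.
Posterior odds = prior odds × LR = 0.38272.

Posterior odds ≈ 0.383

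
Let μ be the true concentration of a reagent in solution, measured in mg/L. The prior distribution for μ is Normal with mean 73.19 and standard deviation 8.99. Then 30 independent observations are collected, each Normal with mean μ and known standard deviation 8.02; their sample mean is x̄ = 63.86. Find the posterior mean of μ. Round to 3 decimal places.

With known σ, the Normal prior is conjugate. Weight on the data is w = (n/σ²)/(n/σ² + 1/τ₀²) = 0.466415/(0.466415+0.0123732) = 0.97416.
Posterior mean = w·x̄ + (1−w)·μ₀ = 0.97416·63.86 + 0.025843·73.19 = 64.101.

Posterior mean ≈ 64.101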